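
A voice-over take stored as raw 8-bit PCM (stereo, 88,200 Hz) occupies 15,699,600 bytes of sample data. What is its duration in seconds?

89 seconds

Byte rate = 88,200 × 1 × 2 = 176,400 bytes/s.
Duration = 15,699,600 / 176,400 = 89 s.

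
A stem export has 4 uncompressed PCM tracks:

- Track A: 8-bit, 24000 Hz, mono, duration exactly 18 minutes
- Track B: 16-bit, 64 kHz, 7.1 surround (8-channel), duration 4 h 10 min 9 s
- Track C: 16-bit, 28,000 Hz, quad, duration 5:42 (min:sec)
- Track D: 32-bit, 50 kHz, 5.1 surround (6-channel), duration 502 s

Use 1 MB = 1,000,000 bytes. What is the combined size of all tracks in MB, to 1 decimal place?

16074.1 MB

Track A: exactly 18 minutes = 1,080 s; 24,000 × 1,080 × 1 × 1 = 25,920,000 bytes.
Track B: 4 h 10 min 9 s = 15,009 s; 64,000 × 15,009 × 2 × 8 = 15,369,216,000 bytes.
Track C: 5:42 (min:sec) = 342 s; 28,000 × 342 × 2 × 4 = 76,608,000 bytes.
Track D: 50,000 × 502 × 4 × 6 = 602,400,000 bytes.
Total = 16,074,144,000 bytes = 16074.1 MB.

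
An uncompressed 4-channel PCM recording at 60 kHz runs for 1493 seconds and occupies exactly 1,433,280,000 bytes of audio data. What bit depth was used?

Bytes per sample = 1,433,280,000 / (60,000 × 1,493 × 4) = 1,433,280,000 / 358,320,000 = 4.
Bit depth = 4 × 8 = 32 bits.

32 bits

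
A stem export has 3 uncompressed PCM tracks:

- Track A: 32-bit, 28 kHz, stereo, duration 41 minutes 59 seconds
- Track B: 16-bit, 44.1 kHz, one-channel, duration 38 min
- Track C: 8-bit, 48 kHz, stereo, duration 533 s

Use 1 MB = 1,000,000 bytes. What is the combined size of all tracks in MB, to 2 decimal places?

816.52 MB

Track A: 41 minutes 59 seconds = 2,519 s; 28,000 × 2,519 × 4 × 2 = 564,256,000 bytes.
Track B: 38 min = 2,280 s; 44,100 × 2,280 × 2 × 1 = 201,096,000 bytes.
Track C: 48,000 × 533 × 1 × 2 = 51,168,000 bytes.
Total = 816,520,000 bytes = 816.52 MB.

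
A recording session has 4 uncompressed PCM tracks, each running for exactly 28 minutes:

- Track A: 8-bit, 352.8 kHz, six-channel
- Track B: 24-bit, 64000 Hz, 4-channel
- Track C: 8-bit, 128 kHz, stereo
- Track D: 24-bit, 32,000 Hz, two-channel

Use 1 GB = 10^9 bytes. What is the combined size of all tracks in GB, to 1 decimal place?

5.6 GB

exactly 28 minutes = 1,680 s.
Track A: 352,800 × 1,680 × 1 × 6 = 3,556,224,000 bytes.
Track B: 64,000 × 1,680 × 3 × 4 = 1,290,240,000 bytes.
Track C: 128,000 × 1,680 × 1 × 2 = 430,080,000 bytes.
Track D: 32,000 × 1,680 × 3 × 2 = 322,560,000 bytes.
Total = 5,599,104,000 bytes = 5.6 GB.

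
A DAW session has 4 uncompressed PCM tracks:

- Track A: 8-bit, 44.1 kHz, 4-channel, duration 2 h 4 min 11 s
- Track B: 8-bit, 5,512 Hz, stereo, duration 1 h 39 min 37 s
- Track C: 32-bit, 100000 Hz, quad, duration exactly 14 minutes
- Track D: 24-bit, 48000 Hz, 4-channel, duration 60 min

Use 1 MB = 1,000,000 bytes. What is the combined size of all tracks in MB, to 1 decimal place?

Track A: 2 h 4 min 11 s = 7,451 s; 44,100 × 7,451 × 1 × 4 = 1,314,356,400 bytes.
Track B: 1 h 39 min 37 s = 5,977 s; 5,512 × 5,977 × 1 × 2 = 65,890,448 bytes.
Track C: exactly 14 minutes = 840 s; 100,000 × 840 × 4 × 4 = 1,344,000,000 bytes.
Track D: 60 min = 3,600 s; 48,000 × 3,600 × 3 × 4 = 2,073,600,000 bytes.
Total = 4,797,846,848 bytes = 4797.8 MB.

4797.8 MB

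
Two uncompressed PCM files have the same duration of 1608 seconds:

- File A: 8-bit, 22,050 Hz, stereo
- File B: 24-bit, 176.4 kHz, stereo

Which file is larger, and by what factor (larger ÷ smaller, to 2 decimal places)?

File A: 22,050 × 1 × 2 = 44,100 bytes/s.
File B: 176,400 × 3 × 2 = 1,058,400 bytes/s.
File B is larger; ratio = 1,701,907,200 / 70,912,800 = 24.00.

File B, by a factor of 24.00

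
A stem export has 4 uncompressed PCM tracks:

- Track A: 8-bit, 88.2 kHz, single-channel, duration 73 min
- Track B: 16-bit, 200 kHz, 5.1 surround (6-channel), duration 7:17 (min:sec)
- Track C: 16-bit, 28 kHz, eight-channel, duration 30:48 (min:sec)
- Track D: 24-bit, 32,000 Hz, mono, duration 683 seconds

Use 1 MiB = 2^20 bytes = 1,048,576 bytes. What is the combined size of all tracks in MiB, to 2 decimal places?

2220.71 MiB

Track A: 73 min = 4,380 s; 88,200 × 4,380 × 1 × 1 = 386,316,000 bytes.
Track B: 7:17 (min:sec) = 437 s; 200,000 × 437 × 2 × 6 = 1,048,800,000 bytes.
Track C: 30:48 (min:sec) = 1,848 s; 28,000 × 1,848 × 2 × 8 = 827,904,000 bytes.
Track D: 32,000 × 683 × 3 × 1 = 65,568,000 bytes.
Total = 2,328,588,000 bytes = 2220.71 MiB.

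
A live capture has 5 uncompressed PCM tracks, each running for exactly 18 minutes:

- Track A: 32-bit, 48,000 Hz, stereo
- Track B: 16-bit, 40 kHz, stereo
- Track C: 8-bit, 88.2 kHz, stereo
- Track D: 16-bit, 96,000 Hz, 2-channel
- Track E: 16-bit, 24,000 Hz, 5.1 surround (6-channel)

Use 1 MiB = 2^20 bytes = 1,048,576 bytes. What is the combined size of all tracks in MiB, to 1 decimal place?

exactly 18 minutes = 1,080 s.
Track A: 48,000 × 1,080 × 4 × 2 = 414,720,000 bytes.
Track B: 40,000 × 1,080 × 2 × 2 = 172,800,000 bytes.
Track C: 88,200 × 1,080 × 1 × 2 = 190,512,000 bytes.
Track D: 96,000 × 1,080 × 2 × 2 = 414,720,000 bytes.
Track E: 24,000 × 1,080 × 2 × 6 = 311,040,000 bytes.
Total = 1,503,792,000 bytes = 1434.1 MiB.

1434.1 MiB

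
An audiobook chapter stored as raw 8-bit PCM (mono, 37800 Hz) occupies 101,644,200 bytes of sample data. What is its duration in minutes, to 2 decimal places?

44.82 minutes

Byte rate = 37,800 × 1 × 1 = 37,800 bytes/s.
Duration = 101,644,200 / 37,800 = 2,689 s.
2,689 s / 60 = 44.82 minutes.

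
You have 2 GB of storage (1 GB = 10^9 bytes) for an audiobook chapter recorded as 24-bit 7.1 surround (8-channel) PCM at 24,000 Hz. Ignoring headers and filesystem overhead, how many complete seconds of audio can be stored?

Uncompressed byte rate = 24,000 × 3 × 8 = 576,000 bytes/s.
Capacity = 2 × 1,000,000,000 = 2,000,000,000 bytes.
2,000,000,000 / 576,000 ≈ 3472.22 s → 3,472 seconds.

3,472 seconds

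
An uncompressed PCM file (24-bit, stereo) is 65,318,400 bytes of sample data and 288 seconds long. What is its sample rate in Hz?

37,800 Hz

Bytes = sample_rate × seconds × bytes_per_sample × channels.
sample_rate = 65,318,400 / (288 × 3 × 2) = 65,318,400 / 1,728 = 37,800 Hz.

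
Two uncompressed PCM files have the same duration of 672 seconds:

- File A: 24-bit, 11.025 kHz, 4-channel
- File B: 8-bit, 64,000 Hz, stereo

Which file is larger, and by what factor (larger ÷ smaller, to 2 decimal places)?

File A: 11,025 × 3 × 4 = 132,300 bytes/s.
File B: 64,000 × 1 × 2 = 128,000 bytes/s.
File A is larger; ratio = 88,905,600 / 86,016,000 = 1.03.

File A, by a factor of 1.03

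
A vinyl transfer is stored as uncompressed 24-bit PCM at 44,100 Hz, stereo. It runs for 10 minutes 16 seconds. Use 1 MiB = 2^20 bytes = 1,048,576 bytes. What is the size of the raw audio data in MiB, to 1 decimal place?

Duration = 10 minutes 16 seconds = 616 s.
Bytes = 44,100 samples/s × 616 s × 3 bytes/sample × 2 ch = 162,993,600 bytes.
162,993,600 / 1,048,576 = 155.4 MiB.

155.4 MiB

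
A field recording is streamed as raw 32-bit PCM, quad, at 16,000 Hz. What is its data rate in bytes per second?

Bit rate = 16,000 × 32 × 4 = 2,048,000 bits/s.
2,048,000 / 8 = 256,000 bytes/s.

256,000 bytes/s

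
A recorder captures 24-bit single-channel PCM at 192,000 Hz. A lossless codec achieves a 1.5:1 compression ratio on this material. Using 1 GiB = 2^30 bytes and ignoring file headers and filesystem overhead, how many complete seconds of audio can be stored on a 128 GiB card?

357,913 seconds

Uncompressed byte rate = 192,000 × 3 × 1 = 576,000 bytes/s.
After 1.5:1 compression, effective rate ≈ 384000 bytes/s.
Capacity = 128 × 1,073,741,824 = 137,438,953,472 bytes.
137,438,953,472 / effective rate ≈ 357913.94 s → 357,913 seconds.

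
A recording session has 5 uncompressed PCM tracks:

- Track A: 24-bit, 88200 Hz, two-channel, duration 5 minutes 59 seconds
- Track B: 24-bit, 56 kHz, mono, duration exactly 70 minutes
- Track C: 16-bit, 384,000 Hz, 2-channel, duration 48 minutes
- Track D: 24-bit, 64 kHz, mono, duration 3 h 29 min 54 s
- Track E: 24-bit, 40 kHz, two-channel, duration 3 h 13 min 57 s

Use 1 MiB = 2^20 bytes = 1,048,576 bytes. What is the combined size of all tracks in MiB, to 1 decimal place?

10042.4 MiB

Track A: 5 minutes 59 seconds = 359 s; 88,200 × 359 × 3 × 2 = 189,982,800 bytes.
Track B: exactly 70 minutes = 4,200 s; 56,000 × 4,200 × 3 × 1 = 705,600,000 bytes.
Track C: 48 minutes = 2,880 s; 384,000 × 2,880 × 2 × 2 = 4,423,680,000 bytes.
Track D: 3 h 29 min 54 s = 12,594 s; 64,000 × 12,594 × 3 × 1 = 2,418,048,000 bytes.
Track E: 3 h 13 min 57 s = 11,637 s; 40,000 × 11,637 × 3 × 2 = 2,792,880,000 bytes.
Total = 10,530,190,800 bytes = 10042.4 MiB.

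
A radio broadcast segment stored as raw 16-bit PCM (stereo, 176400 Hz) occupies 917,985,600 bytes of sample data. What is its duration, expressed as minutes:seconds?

21:41

Byte rate = 176,400 × 2 × 2 = 705,600 bytes/s.
Duration = 917,985,600 / 705,600 = 1,301 s.
1,301 s = 21:41.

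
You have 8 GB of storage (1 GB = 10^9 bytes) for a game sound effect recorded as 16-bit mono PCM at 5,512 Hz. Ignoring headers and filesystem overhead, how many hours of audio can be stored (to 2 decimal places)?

201.58 hours

Uncompressed byte rate = 5,512 × 2 × 1 = 11,024 bytes/s.
Capacity = 8 × 1,000,000,000 = 8,000,000,000 bytes.
8,000,000,000 / 11,024 ≈ 725689.4 s → 201.58 hours.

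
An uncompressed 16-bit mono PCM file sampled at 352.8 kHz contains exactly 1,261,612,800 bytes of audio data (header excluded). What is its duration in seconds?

Byte rate = 352,800 × 2 × 1 = 705,600 bytes/s.
Duration = 1,261,612,800 / 705,600 = 1,788 s.

1,788 seconds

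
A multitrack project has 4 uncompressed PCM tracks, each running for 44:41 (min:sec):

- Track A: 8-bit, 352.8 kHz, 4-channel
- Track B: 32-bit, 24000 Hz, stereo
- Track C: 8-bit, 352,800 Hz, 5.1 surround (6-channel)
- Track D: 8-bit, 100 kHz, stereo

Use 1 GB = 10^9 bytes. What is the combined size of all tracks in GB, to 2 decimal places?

10.51 GB

44:41 (min:sec) = 2,681 s.
Track A: 352,800 × 2,681 × 1 × 4 = 3,783,427,200 bytes.
Track B: 24,000 × 2,681 × 4 × 2 = 514,752,000 bytes.
Track C: 352,800 × 2,681 × 1 × 6 = 5,675,140,800 bytes.
Track D: 100,000 × 2,681 × 1 × 2 = 536,200,000 bytes.
Total = 10,509,520,000 bytes = 10.51 GB.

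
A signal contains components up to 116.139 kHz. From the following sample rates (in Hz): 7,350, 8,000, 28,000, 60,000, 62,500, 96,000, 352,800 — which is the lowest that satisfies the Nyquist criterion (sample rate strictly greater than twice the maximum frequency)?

Need sample rate > 2 × 116,139 = 232,278 Hz.
Lowest listed rate above 232,278 Hz is 352,800 Hz.

352,800 Hz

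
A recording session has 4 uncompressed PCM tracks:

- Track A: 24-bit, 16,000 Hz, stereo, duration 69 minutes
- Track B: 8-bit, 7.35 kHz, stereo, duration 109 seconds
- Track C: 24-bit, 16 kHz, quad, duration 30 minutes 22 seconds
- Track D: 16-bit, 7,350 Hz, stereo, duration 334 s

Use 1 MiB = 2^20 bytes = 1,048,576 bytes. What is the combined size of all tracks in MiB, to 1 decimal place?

723.5 MiB

Track A: 69 minutes = 4,140 s; 16,000 × 4,140 × 3 × 2 = 397,440,000 bytes.
Track B: 7,350 × 109 × 1 × 2 = 1,602,300 bytes.
Track C: 30 minutes 22 seconds = 1,822 s; 16,000 × 1,822 × 3 × 4 = 349,824,000 bytes.
Track D: 7,350 × 334 × 2 × 2 = 9,819,600 bytes.
Total = 758,685,900 bytes = 723.5 MiB.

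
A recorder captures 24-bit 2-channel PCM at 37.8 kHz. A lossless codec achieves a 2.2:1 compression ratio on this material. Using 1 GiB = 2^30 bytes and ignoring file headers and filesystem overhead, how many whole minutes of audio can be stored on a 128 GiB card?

Uncompressed byte rate = 37,800 × 3 × 2 = 226,800 bytes/s.
After 2.2:1 compression, effective rate ≈ 103090.91 bytes/s.
Capacity = 128 × 1,073,741,824 = 137,438,953,472 bytes.
137,438,953,472 / effective rate ≈ 1333182.09 s → 22,219 minutes.

22,219 minutes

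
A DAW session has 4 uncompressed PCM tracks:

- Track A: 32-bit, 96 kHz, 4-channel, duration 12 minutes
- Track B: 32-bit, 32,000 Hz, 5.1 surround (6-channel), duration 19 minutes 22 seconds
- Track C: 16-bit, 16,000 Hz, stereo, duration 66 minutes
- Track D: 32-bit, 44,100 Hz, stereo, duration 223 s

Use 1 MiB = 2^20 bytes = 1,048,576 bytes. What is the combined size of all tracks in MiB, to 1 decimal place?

Track A: 12 minutes = 720 s; 96,000 × 720 × 4 × 4 = 1,105,920,000 bytes.
Track B: 19 minutes 22 seconds = 1,162 s; 32,000 × 1,162 × 4 × 6 = 892,416,000 bytes.
Track C: 66 minutes = 3,960 s; 16,000 × 3,960 × 2 × 2 = 253,440,000 bytes.
Track D: 44,100 × 223 × 4 × 2 = 78,674,400 bytes.
Total = 2,330,450,400 bytes = 2222.5 MiB.

2222.5 MiB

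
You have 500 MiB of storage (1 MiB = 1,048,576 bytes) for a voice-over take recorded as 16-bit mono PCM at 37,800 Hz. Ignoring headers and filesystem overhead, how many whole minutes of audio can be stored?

Uncompressed byte rate = 37,800 × 2 × 1 = 75,600 bytes/s.
Capacity = 500 × 1,048,576 = 524,288,000 bytes.
524,288,000 / 75,600 ≈ 6935.03 s → 115 minutes.

115 minutes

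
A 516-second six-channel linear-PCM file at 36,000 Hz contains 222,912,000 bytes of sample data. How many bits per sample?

16 bits

Bytes per sample = 222,912,000 / (36,000 × 516 × 6) = 222,912,000 / 111,456,000 = 2.
Bit depth = 2 × 8 = 16 bits.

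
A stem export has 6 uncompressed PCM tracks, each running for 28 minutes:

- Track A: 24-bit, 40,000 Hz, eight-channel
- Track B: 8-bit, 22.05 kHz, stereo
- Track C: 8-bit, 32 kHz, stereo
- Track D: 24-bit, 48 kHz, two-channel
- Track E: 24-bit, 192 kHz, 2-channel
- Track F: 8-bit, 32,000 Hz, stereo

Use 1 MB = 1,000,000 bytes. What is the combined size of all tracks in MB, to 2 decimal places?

4321.13 MB

28 minutes = 1,680 s.
Track A: 40,000 × 1,680 × 3 × 8 = 1,612,800,000 bytes.
Track B: 22,050 × 1,680 × 1 × 2 = 74,088,000 bytes.
Track C: 32,000 × 1,680 × 1 × 2 = 107,520,000 bytes.
Track D: 48,000 × 1,680 × 3 × 2 = 483,840,000 bytes.
Track E: 192,000 × 1,680 × 3 × 2 = 1,935,360,000 bytes.
Track F: 32,000 × 1,680 × 1 × 2 = 107,520,000 bytes.
Total = 4,321,128,000 bytes = 4321.13 MB.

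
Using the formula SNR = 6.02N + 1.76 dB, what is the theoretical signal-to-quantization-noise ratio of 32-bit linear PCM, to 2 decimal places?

194.40 dB

6.02 × 32 + 1.76 = 194.40 dB.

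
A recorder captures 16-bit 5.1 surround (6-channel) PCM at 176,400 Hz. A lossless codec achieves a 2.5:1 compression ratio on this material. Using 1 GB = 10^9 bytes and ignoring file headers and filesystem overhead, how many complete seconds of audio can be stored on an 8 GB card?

Uncompressed byte rate = 176,400 × 2 × 6 = 2,116,800 bytes/s.
After 2.5:1 compression, effective rate ≈ 846720 bytes/s.
Capacity = 8 × 1,000,000,000 = 8,000,000,000 bytes.
8,000,000,000 / effective rate ≈ 9448.22 s → 9,448 seconds.

9,448 seconds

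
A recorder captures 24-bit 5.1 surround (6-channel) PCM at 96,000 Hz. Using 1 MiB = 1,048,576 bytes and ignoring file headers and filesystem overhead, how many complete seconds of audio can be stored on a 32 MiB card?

Uncompressed byte rate = 96,000 × 3 × 6 = 1,728,000 bytes/s.
Capacity = 32 × 1,048,576 = 33,554,432 bytes.
33,554,432 / 1,728,000 ≈ 19.42 s → 19 seconds.

19 seconds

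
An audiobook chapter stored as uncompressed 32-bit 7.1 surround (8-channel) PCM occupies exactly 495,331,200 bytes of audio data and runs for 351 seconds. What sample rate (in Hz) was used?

44,100 Hz

Bytes = sample_rate × seconds × bytes_per_sample × channels.
sample_rate = 495,331,200 / (351 × 4 × 8) = 495,331,200 / 11,232 = 44,100 Hz.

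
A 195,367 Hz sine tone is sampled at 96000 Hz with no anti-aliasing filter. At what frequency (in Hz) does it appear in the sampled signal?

Nyquist = 96,000/2 = 48,000 Hz; 195,367 Hz exceeds it.
Alias = |195,367 − 2×96,000| = |195,367 − 192,000| = 3,367 Hz.

3,367 Hz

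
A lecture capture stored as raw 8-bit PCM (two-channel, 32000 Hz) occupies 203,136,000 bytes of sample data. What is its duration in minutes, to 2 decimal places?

Byte rate = 32,000 × 1 × 2 = 64,000 bytes/s.
Duration = 203,136,000 / 64,000 = 3,174 s.
3,174 s / 60 = 52.90 minutes.

52.90 minutes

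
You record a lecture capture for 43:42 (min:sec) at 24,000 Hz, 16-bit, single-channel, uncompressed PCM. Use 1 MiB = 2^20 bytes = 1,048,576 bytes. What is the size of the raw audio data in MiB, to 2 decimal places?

Duration = 43:42 (min:sec) = 2,622 s.
Bytes = 24,000 samples/s × 2,622 s × 2 bytes/sample × 1 ch = 125,856,000 bytes.
125,856,000 / 1,048,576 = 120.03 MiB.

120.03 MiB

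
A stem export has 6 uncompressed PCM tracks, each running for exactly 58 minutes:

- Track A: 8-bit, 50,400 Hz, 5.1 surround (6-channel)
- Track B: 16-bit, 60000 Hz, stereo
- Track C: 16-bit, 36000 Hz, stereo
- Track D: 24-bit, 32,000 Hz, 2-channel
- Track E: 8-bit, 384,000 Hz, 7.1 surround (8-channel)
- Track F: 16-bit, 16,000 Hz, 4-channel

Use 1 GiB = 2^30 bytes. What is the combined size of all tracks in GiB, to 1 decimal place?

13.2 GiB

exactly 58 minutes = 3,480 s.
Track A: 50,400 × 3,480 × 1 × 6 = 1,052,352,000 bytes.
Track B: 60,000 × 3,480 × 2 × 2 = 835,200,000 bytes.
Track C: 36,000 × 3,480 × 2 × 2 = 501,120,000 bytes.
Track D: 32,000 × 3,480 × 3 × 2 = 668,160,000 bytes.
Track E: 384,000 × 3,480 × 1 × 8 = 10,690,560,000 bytes.
Track F: 16,000 × 3,480 × 2 × 4 = 445,440,000 bytes.
Total = 14,192,832,000 bytes = 13.2 GiB.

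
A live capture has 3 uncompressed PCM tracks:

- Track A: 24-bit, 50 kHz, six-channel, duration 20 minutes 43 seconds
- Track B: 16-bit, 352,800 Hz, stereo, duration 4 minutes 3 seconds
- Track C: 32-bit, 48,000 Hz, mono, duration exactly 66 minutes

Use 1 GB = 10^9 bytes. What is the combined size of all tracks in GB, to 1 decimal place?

2.2 GB

Track A: 20 minutes 43 seconds = 1,243 s; 50,000 × 1,243 × 3 × 6 = 1,118,700,000 bytes.
Track B: 4 minutes 3 seconds = 243 s; 352,800 × 243 × 2 × 2 = 342,921,600 bytes.
Track C: exactly 66 minutes = 3,960 s; 48,000 × 3,960 × 4 × 1 = 760,320,000 bytes.
Total = 2,221,941,600 bytes = 2.2 GB.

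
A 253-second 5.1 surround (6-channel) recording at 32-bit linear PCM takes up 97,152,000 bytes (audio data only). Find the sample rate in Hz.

16,000 Hz

Bytes = sample_rate × seconds × bytes_per_sample × channels.
sample_rate = 97,152,000 / (253 × 4 × 6) = 97,152,000 / 6,072 = 16,000 Hz.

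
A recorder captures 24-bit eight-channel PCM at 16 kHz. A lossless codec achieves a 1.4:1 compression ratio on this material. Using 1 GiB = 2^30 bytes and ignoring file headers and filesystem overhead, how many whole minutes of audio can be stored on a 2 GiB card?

130 minutes

Uncompressed byte rate = 16,000 × 3 × 8 = 384,000 bytes/s.
After 1.4:1 compression, effective rate ≈ 274285.71 bytes/s.
Capacity = 2 × 1,073,741,824 = 2,147,483,648 bytes.
2,147,483,648 / effective rate ≈ 7829.37 s → 130 minutes.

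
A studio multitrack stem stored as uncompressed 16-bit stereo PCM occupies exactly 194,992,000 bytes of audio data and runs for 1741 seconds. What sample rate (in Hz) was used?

Bytes = sample_rate × seconds × bytes_per_sample × channels.
sample_rate = 194,992,000 / (1,741 × 2 × 2) = 194,992,000 / 6,964 = 28,000 Hz.

28,000 Hz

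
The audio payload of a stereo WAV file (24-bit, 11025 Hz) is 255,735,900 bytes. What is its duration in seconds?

Byte rate = 11,025 × 3 × 2 = 66,150 bytes/s.
Duration = 255,735,900 / 66,150 = 3,866 s.

3,866 seconds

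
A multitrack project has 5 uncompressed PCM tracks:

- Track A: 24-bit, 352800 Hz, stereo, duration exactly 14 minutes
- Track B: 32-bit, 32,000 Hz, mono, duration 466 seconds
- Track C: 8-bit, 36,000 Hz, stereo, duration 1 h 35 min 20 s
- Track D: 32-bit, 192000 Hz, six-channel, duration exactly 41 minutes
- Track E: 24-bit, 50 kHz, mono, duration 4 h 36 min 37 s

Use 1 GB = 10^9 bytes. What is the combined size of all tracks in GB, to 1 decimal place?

16.1 GB

Track A: exactly 14 minutes = 840 s; 352,800 × 840 × 3 × 2 = 1,778,112,000 bytes.
Track B: 32,000 × 466 × 4 × 1 = 59,648,000 bytes.
Track C: 1 h 35 min 20 s = 5,720 s; 36,000 × 5,720 × 1 × 2 = 411,840,000 bytes.
Track D: exactly 41 minutes = 2,460 s; 192,000 × 2,460 × 4 × 6 = 11,335,680,000 bytes.
Track E: 4 h 36 min 37 s = 16,597 s; 50,000 × 16,597 × 3 × 1 = 2,489,550,000 bytes.
Total = 16,074,830,000 bytes = 16.1 GB.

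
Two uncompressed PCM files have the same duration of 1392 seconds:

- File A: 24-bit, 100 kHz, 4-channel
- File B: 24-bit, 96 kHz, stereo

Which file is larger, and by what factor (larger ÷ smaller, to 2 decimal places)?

File A: 100,000 × 3 × 4 = 1,200,000 bytes/s.
File B: 96,000 × 3 × 2 = 576,000 bytes/s.
File A is larger; ratio = 1,670,400,000 / 801,792,000 = 2.08.

File A, by a factor of 2.08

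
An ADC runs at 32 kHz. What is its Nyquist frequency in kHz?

16 kHz

Nyquist frequency = sample rate / 2 = 32,000 / 2 = 16 kHz.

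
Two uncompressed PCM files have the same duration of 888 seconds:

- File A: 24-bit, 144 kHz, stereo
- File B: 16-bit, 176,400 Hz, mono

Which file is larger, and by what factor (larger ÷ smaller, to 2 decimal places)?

File A, by a factor of 2.45

File A: 144,000 × 3 × 2 = 864,000 bytes/s.
File B: 176,400 × 2 × 1 = 352,800 bytes/s.
File A is larger; ratio = 767,232,000 / 313,286,400 = 2.45.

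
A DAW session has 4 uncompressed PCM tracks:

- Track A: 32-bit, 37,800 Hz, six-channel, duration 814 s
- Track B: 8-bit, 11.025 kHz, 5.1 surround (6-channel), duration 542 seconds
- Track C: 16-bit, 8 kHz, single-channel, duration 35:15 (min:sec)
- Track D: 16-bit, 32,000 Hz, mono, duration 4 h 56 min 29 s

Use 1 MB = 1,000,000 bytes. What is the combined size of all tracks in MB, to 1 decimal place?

Track A: 37,800 × 814 × 4 × 6 = 738,460,800 bytes.
Track B: 11,025 × 542 × 1 × 6 = 35,853,300 bytes.
Track C: 35:15 (min:sec) = 2,115 s; 8,000 × 2,115 × 2 × 1 = 33,840,000 bytes.
Track D: 4 h 56 min 29 s = 17,789 s; 32,000 × 17,789 × 2 × 1 = 1,138,496,000 bytes.
Total = 1,946,650,100 bytes = 1946.7 MB.

1946.7 MB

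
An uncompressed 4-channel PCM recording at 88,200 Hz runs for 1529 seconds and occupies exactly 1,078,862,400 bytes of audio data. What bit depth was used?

16 bits

Bytes per sample = 1,078,862,400 / (88,200 × 1,529 × 4) = 1,078,862,400 / 539,431,200 = 2.
Bit depth = 2 × 8 = 16 bits.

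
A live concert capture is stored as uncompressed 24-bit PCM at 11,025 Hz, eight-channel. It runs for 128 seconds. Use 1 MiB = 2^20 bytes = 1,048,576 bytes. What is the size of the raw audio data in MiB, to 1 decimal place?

Bytes = 11,025 samples/s × 128 s × 3 bytes/sample × 8 ch = 33,868,800 bytes.
33,868,800 / 1,048,576 = 32.3 MiB.

32.3 MiB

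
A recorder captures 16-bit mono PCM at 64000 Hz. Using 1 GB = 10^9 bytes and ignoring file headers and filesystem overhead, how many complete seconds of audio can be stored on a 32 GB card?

Uncompressed byte rate = 64,000 × 2 × 1 = 128,000 bytes/s.
Capacity = 32 × 1,000,000,000 = 32,000,000,000 bytes.
32,000,000,000 / 128,000 ≈ 250000 s → 250,000 seconds.

250,000 seconds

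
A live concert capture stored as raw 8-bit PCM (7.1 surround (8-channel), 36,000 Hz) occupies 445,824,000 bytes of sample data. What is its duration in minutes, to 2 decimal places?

Byte rate = 36,000 × 1 × 8 = 288,000 bytes/s.
Duration = 445,824,000 / 288,000 = 1,548 s.
1,548 s / 60 = 25.80 minutes.

25.80 minutes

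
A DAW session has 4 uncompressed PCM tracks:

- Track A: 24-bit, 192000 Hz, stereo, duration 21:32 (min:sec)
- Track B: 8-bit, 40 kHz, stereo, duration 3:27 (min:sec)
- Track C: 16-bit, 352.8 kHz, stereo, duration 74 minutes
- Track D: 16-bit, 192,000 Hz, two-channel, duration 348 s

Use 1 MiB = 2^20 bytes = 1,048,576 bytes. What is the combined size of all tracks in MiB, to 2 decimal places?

7665.57 MiB

Track A: 21:32 (min:sec) = 1,292 s; 192,000 × 1,292 × 3 × 2 = 1,488,384,000 bytes.
Track B: 3:27 (min:sec) = 207 s; 40,000 × 207 × 1 × 2 = 16,560,000 bytes.
Track C: 74 minutes = 4,440 s; 352,800 × 4,440 × 2 × 2 = 6,265,728,000 bytes.
Track D: 192,000 × 348 × 2 × 2 = 267,264,000 bytes.
Total = 8,037,936,000 bytes = 7665.57 MiB.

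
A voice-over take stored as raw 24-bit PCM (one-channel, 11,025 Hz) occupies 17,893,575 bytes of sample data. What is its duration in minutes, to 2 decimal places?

Byte rate = 11,025 × 3 × 1 = 33,075 bytes/s.
Duration = 17,893,575 / 33,075 = 541 s.
541 s / 60 = 9.02 minutes.

9.02 minutes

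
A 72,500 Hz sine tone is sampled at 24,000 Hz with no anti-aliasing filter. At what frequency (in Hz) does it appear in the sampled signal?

500 Hz

Nyquist = 24,000/2 = 12,000 Hz; 72,500 Hz exceeds it.
Alias = |72,500 − 3×24,000| = |72,500 − 72,000| = 500 Hz.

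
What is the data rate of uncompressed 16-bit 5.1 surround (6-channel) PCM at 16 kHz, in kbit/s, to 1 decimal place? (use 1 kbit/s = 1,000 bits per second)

1536.0 kbit/s

Bit rate = 16,000 × 16 × 6 = 1,536,000 bits/s.
= 1536.0 kbit/s.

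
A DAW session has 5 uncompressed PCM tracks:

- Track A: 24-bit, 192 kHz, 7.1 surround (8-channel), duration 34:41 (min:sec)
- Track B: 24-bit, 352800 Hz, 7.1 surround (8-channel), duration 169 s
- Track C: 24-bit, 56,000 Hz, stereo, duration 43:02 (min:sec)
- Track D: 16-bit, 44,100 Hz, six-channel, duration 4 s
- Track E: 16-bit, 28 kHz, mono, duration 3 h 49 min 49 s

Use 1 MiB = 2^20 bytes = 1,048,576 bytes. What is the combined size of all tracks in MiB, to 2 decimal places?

Track A: 34:41 (min:sec) = 2,081 s; 192,000 × 2,081 × 3 × 8 = 9,589,248,000 bytes.
Track B: 352,800 × 169 × 3 × 8 = 1,430,956,800 bytes.
Track C: 43:02 (min:sec) = 2,582 s; 56,000 × 2,582 × 3 × 2 = 867,552,000 bytes.
Track D: 44,100 × 4 × 2 × 6 = 2,116,800 bytes.
Track E: 3 h 49 min 49 s = 13,789 s; 28,000 × 13,789 × 2 × 1 = 772,184,000 bytes.
Total = 12,662,057,600 bytes = 12075.48 MiB.

12075.48 MiB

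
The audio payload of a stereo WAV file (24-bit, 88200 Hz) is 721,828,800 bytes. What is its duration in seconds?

1,364 seconds

Byte rate = 88,200 × 3 × 2 = 529,200 bytes/s.
Duration = 721,828,800 / 529,200 = 1,364 s.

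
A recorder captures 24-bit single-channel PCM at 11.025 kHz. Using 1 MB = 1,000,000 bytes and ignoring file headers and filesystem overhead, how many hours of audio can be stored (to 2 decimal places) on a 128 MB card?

Uncompressed byte rate = 11,025 × 3 × 1 = 33,075 bytes/s.
Capacity = 128 × 1,000,000 = 128,000,000 bytes.
128,000,000 / 33,075 ≈ 3869.99 s → 1.07 hours.

1.07 hours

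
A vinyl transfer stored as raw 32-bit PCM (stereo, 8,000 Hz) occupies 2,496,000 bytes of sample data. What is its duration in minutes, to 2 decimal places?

Byte rate = 8,000 × 4 × 2 = 64,000 bytes/s.
Duration = 2,496,000 / 64,000 = 39 s.
39 s / 60 = 0.65 minutes.

0.65 minutes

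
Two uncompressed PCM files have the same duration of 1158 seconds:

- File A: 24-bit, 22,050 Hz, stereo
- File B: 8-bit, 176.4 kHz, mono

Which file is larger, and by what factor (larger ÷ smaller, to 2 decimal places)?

File A: 22,050 × 3 × 2 = 132,300 bytes/s.
File B: 176,400 × 1 × 1 = 176,400 bytes/s.
File B is larger; ratio = 204,271,200 / 153,203,400 = 1.33.

File B, by a factor of 1.33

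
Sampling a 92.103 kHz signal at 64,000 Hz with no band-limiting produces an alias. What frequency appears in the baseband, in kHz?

28.103 kHz

Nyquist = 64,000/2 = 32,000 Hz; 92,103 Hz exceeds it.
Alias = |92,103 − 1×64,000| = |92,103 − 64,000| = 28,103 Hz = 28.103 kHz.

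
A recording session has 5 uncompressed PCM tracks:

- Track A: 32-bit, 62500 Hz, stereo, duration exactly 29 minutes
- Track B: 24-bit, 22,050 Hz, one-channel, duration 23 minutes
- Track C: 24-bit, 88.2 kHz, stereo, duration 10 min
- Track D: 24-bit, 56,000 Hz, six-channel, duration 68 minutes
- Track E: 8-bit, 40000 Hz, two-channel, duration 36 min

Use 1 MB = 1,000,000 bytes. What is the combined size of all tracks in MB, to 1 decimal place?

Track A: exactly 29 minutes = 1,740 s; 62,500 × 1,740 × 4 × 2 = 870,000,000 bytes.
Track B: 23 minutes = 1,380 s; 22,050 × 1,380 × 3 × 1 = 91,287,000 bytes.
Track C: 10 min = 600 s; 88,200 × 600 × 3 × 2 = 317,520,000 bytes.
Track D: 68 minutes = 4,080 s; 56,000 × 4,080 × 3 × 6 = 4,112,640,000 bytes.
Track E: 36 min = 2,160 s; 40,000 × 2,160 × 1 × 2 = 172,800,000 bytes.
Total = 5,564,247,000 bytes = 5564.2 MB.

5564.2 MB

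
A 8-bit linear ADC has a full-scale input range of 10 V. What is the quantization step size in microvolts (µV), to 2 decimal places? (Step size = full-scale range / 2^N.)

39062.50 µV

10 V / 2^8 = 10 / 256 V = 39062.50 µV.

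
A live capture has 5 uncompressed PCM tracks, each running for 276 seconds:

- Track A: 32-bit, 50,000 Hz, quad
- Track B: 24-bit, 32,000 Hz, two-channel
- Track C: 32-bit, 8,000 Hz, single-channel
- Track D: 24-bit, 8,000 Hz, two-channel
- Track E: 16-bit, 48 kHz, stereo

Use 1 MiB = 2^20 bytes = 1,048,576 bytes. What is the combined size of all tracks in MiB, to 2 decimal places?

Track A: 50,000 × 276 × 4 × 4 = 220,800,000 bytes.
Track B: 32,000 × 276 × 3 × 2 = 52,992,000 bytes.
Track C: 8,000 × 276 × 4 × 1 = 8,832,000 bytes.
Track D: 8,000 × 276 × 3 × 2 = 13,248,000 bytes.
Track E: 48,000 × 276 × 2 × 2 = 52,992,000 bytes.
Total = 348,864,000 bytes = 332.70 MiB.

332.70 MiB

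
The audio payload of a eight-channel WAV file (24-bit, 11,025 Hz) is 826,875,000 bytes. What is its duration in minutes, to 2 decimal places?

Byte rate = 11,025 × 3 × 8 = 264,600 bytes/s.
Duration = 826,875,000 / 264,600 = 3,125 s.
3,125 s / 60 = 52.08 minutes.

52.08 minutes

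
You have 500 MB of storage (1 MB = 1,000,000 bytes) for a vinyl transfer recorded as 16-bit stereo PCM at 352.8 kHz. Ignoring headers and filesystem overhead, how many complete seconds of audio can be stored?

354 seconds

Uncompressed byte rate = 352,800 × 2 × 2 = 1,411,200 bytes/s.
Capacity = 500 × 1,000,000 = 500,000,000 bytes.
500,000,000 / 1,411,200 ≈ 354.31 s → 354 seconds.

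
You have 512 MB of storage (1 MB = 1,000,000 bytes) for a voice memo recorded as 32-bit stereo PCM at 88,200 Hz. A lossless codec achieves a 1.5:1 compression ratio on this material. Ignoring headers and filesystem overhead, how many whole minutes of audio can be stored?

Uncompressed byte rate = 88,200 × 4 × 2 = 705,600 bytes/s.
After 1.5:1 compression, effective rate ≈ 470400 bytes/s.
Capacity = 512 × 1,000,000 = 512,000,000 bytes.
512,000,000 / effective rate ≈ 1088.44 s → 18 minutes.

18 minutes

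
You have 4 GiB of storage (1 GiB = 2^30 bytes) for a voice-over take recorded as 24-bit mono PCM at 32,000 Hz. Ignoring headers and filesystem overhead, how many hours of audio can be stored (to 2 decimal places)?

12.43 hours

Uncompressed byte rate = 32,000 × 3 × 1 = 96,000 bytes/s.
Capacity = 4 × 1,073,741,824 = 4,294,967,296 bytes.
4,294,967,296 / 96,000 ≈ 44739.24 s → 12.43 hours.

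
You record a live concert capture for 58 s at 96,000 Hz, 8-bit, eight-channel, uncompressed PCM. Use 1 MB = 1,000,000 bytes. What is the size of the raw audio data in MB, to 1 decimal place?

44.5 MB

Bytes = 96,000 samples/s × 58 s × 1 bytes/sample × 8 ch = 44,544,000 bytes.
44,544,000 / 1,000,000 = 44.5 MB.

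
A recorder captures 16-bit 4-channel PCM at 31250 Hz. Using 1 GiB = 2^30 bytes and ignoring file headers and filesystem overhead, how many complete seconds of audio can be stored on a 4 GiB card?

Uncompressed byte rate = 31,250 × 2 × 4 = 250,000 bytes/s.
Capacity = 4 × 1,073,741,824 = 4,294,967,296 bytes.
4,294,967,296 / 250,000 ≈ 17179.87 s → 17,179 seconds.

17,179 seconds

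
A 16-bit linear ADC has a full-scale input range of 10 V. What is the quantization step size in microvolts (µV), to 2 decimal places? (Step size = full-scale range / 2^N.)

10 V / 2^16 = 10 / 65,536 V = 152.59 µV.

152.59 µV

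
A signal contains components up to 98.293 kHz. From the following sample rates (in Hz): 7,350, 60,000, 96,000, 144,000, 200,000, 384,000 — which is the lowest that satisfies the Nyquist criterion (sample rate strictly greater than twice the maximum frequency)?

200,000 Hz

Need sample rate > 2 × 98,293 = 196,586 Hz.
Lowest listed rate above 196,586 Hz is 200,000 Hz.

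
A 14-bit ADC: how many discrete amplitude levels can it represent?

2^14 = 16,384.

16,384 levels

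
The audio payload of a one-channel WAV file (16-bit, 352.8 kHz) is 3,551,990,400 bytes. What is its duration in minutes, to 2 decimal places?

83.90 minutes

Byte rate = 352,800 × 2 × 1 = 705,600 bytes/s.
Duration = 3,551,990,400 / 705,600 = 5,034 s.
5,034 s / 60 = 83.90 minutes.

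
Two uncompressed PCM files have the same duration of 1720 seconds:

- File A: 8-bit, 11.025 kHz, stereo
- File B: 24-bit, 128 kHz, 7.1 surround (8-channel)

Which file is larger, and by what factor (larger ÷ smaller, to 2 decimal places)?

File A: 11,025 × 1 × 2 = 22,050 bytes/s.
File B: 128,000 × 3 × 8 = 3,072,000 bytes/s.
File B is larger; ratio = 5,283,840,000 / 37,926,000 = 139.32.

File B, by a factor of 139.32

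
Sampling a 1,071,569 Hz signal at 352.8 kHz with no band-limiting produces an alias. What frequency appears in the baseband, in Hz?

13,169 Hz

Nyquist = 352,800/2 = 176,400 Hz; 1,071,569 Hz exceeds it.
Alias = |1,071,569 − 3×352,800| = |1,071,569 − 1,058,400| = 13,169 Hz.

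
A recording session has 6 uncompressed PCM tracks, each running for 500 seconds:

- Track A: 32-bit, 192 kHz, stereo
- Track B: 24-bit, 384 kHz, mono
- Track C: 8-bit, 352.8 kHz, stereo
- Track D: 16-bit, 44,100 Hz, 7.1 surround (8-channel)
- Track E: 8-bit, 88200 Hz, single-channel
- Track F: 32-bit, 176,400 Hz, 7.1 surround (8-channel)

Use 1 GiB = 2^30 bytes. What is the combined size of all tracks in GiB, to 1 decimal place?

4.6 GiB

Track A: 192,000 × 500 × 4 × 2 = 768,000,000 bytes.
Track B: 384,000 × 500 × 3 × 1 = 576,000,000 bytes.
Track C: 352,800 × 500 × 1 × 2 = 352,800,000 bytes.
Track D: 44,100 × 500 × 2 × 8 = 352,800,000 bytes.
Track E: 88,200 × 500 × 1 × 1 = 44,100,000 bytes.
Track F: 176,400 × 500 × 4 × 8 = 2,822,400,000 bytes.
Total = 4,916,100,000 bytes = 4.6 GiB.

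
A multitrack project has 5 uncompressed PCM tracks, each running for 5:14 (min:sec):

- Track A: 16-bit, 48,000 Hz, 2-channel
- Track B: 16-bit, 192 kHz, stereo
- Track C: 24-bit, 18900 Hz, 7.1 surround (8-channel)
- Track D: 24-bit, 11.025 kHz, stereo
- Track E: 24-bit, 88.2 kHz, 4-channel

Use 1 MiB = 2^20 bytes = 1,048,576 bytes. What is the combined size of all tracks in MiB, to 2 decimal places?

760.06 MiB

5:14 (min:sec) = 314 s.
Track A: 48,000 × 314 × 2 × 2 = 60,288,000 bytes.
Track B: 192,000 × 314 × 2 × 2 = 241,152,000 bytes.
Track C: 18,900 × 314 × 3 × 8 = 142,430,400 bytes.
Track D: 11,025 × 314 × 3 × 2 = 20,771,100 bytes.
Track E: 88,200 × 314 × 3 × 4 = 332,337,600 bytes.
Total = 796,979,100 bytes = 760.06 MiB.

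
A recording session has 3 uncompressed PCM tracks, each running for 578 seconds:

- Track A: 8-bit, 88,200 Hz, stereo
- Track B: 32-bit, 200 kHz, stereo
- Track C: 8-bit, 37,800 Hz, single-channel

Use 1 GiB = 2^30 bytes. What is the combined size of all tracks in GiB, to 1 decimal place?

Track A: 88,200 × 578 × 1 × 2 = 101,959,200 bytes.
Track B: 200,000 × 578 × 4 × 2 = 924,800,000 bytes.
Track C: 37,800 × 578 × 1 × 1 = 21,848,400 bytes.
Total = 1,048,607,600 bytes = 1.0 GiB.

1.0 GiB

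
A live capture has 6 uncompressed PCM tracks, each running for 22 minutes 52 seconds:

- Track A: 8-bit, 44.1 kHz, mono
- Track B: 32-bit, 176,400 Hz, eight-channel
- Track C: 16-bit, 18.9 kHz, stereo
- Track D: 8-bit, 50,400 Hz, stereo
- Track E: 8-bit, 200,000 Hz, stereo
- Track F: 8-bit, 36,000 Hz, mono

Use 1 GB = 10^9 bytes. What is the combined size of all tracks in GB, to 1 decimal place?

22 minutes 52 seconds = 1,372 s.
Track A: 44,100 × 1,372 × 1 × 1 = 60,505,200 bytes.
Track B: 176,400 × 1,372 × 4 × 8 = 7,744,665,600 bytes.
Track C: 18,900 × 1,372 × 2 × 2 = 103,723,200 bytes.
Track D: 50,400 × 1,372 × 1 × 2 = 138,297,600 bytes.
Track E: 200,000 × 1,372 × 1 × 2 = 548,800,000 bytes.
Track F: 36,000 × 1,372 × 1 × 1 = 49,392,000 bytes.
Total = 8,645,383,600 bytes = 8.6 GB.

8.6 GB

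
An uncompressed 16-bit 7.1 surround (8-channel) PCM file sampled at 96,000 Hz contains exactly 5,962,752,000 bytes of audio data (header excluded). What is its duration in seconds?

3,882 seconds

Byte rate = 96,000 × 2 × 8 = 1,536,000 bytes/s.
Duration = 5,962,752,000 / 1,536,000 = 3,882 s.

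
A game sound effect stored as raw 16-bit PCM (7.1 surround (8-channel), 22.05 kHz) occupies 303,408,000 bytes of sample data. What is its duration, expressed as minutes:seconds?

Byte rate = 22,050 × 2 × 8 = 352,800 bytes/s.
Duration = 303,408,000 / 352,800 = 860 s.
860 s = 14:20.

14:20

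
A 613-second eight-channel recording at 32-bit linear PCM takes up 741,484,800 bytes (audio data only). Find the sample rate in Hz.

Bytes = sample_rate × seconds × bytes_per_sample × channels.
sample_rate = 741,484,800 / (613 × 4 × 8) = 741,484,800 / 19,616 = 37,800 Hz.

37,800 Hz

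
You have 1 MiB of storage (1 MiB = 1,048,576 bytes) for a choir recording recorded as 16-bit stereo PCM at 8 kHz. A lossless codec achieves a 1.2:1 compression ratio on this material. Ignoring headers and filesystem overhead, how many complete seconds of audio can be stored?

39 seconds

Uncompressed byte rate = 8,000 × 2 × 2 = 32,000 bytes/s.
After 1.2:1 compression, effective rate ≈ 26666.67 bytes/s.
Capacity = 1 × 1,048,576 = 1,048,576 bytes.
1,048,576 / effective rate ≈ 39.32 s → 39 seconds.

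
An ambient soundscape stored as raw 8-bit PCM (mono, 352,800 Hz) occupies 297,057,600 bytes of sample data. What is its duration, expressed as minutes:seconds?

14:02

Byte rate = 352,800 × 1 × 1 = 352,800 bytes/s.
Duration = 297,057,600 / 352,800 = 842 s.
842 s = 14:02.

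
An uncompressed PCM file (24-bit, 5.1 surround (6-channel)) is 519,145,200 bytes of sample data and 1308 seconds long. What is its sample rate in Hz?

22,050 Hz

Bytes = sample_rate × seconds × bytes_per_sample × channels.
sample_rate = 519,145,200 / (1,308 × 3 × 6) = 519,145,200 / 23,544 = 22,050 Hz.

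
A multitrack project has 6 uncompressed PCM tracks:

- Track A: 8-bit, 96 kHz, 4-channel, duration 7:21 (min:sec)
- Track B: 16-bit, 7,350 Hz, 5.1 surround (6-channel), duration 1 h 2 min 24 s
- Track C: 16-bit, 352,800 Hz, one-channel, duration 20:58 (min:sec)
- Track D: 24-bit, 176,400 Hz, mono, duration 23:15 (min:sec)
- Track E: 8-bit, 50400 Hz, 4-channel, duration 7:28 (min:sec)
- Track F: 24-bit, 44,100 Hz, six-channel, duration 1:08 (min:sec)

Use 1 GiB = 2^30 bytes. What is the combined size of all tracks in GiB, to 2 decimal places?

2.11 GiB

Track A: 7:21 (min:sec) = 441 s; 96,000 × 441 × 1 × 4 = 169,344,000 bytes.
Track B: 1 h 2 min 24 s = 3,744 s; 7,350 × 3,744 × 2 × 6 = 330,220,800 bytes.
Track C: 20:58 (min:sec) = 1,258 s; 352,800 × 1,258 × 2 × 1 = 887,644,800 bytes.
Track D: 23:15 (min:sec) = 1,395 s; 176,400 × 1,395 × 3 × 1 = 738,234,000 bytes.
Track E: 7:28 (min:sec) = 448 s; 50,400 × 448 × 1 × 4 = 90,316,800 bytes.
Track F: 1:08 (min:sec) = 68 s; 44,100 × 68 × 3 × 6 = 53,978,400 bytes.
Total = 2,269,738,800 bytes = 2.11 GiB.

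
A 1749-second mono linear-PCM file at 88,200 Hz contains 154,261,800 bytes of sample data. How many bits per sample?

Bytes per sample = 154,261,800 / (88,200 × 1,749 × 1) = 154,261,800 / 154,261,800 = 1.
Bit depth = 1 × 8 = 8 bits.

8 bits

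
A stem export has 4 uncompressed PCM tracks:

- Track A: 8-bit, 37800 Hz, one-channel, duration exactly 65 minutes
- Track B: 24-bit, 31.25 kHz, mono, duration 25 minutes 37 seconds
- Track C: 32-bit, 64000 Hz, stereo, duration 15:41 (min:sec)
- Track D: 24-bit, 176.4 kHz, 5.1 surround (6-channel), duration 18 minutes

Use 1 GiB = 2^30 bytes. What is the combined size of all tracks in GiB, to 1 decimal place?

3.9 GiB

Track A: exactly 65 minutes = 3,900 s; 37,800 × 3,900 × 1 × 1 = 147,420,000 bytes.
Track B: 25 minutes 37 seconds = 1,537 s; 31,250 × 1,537 × 3 × 1 = 144,093,750 bytes.
Track C: 15:41 (min:sec) = 941 s; 64,000 × 941 × 4 × 2 = 481,792,000 bytes.
Track D: 18 minutes = 1,080 s; 176,400 × 1,080 × 3 × 6 = 3,429,216,000 bytes.
Total = 4,202,521,750 bytes = 3.9 GiB.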